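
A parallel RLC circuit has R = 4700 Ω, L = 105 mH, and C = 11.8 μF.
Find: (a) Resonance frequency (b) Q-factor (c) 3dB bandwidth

Step 1 — Resonance: ω₀ = 1/√(LC) = 1/√(0.105·1.18e-05) = 898.4 rad/s.
Step 2 — f₀ = ω₀/(2π) = 143 Hz.
Step 3 — Parallel Q: Q = R/(ω₀L) = 4700/(898.4·0.105) = 49.82.
Step 4 — Bandwidth: Δω = ω₀/Q = 18.03 rad/s; BW = Δω/(2π) = 2.87 Hz.

(a) f₀ = 143 Hz  (b) Q = 49.82  (c) BW = 2.87 Hz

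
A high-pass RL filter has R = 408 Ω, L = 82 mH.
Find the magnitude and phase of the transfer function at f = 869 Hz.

Step 1 — Angular frequency: ω = 2π·869 = 5460 rad/s.
Step 2 — Transfer function: H(jω) = jωL/(R + jωL).
Step 3 — Numerator jωL = j·447.7; denominator R + jωL = 408 + j447.7.
Step 4 — H = 0.5463 + j0.4978.
Step 5 — Magnitude: |H| = 0.7391 (-2.6 dB); phase: φ = 42.3°.

|H| = 0.7391 (-2.6 dB), φ = 42.3°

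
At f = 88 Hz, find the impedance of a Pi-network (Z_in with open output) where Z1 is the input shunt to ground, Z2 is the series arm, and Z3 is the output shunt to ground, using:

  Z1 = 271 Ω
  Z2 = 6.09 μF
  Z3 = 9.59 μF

Step 1 — Angular frequency: ω = 2π·f = 2π·88 = 552.9 rad/s.
Step 2 — Component impedances:
  Z1: Z = R = 271 Ω
  Z2: Z = 1/(jωC) = -j/(ω·C) = 0 - j297 Ω
  Z3: Z = 1/(jωC) = -j/(ω·C) = 0 - j188.6 Ω
Step 3 — With open output, the series arm Z2 and the output shunt Z3 appear in series to ground: Z2 + Z3 = 0 - j485.6 Ω.
Step 4 — Parallel with input shunt Z1: Z_in = Z1 || (Z2 + Z3) = 206.6 - j115.3 Ω = 236.6∠-29.2° Ω.

Z = 206.6 - j115.3 Ω = 236.6∠-29.2° Ω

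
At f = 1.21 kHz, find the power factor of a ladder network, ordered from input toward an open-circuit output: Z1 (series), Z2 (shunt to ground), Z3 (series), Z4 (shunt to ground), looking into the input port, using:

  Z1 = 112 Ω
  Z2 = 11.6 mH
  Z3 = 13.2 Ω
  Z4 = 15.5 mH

Step 1 — Angular frequency: ω = 2π·f = 2π·1210 = 7603 rad/s.
Step 2 — Component impedances:
  Z1: Z = R = 112 Ω
  Z2: Z = jωL = j·7603·0.0116 = 0 + j88.19 Ω
  Z3: Z = R = 13.2 Ω
  Z4: Z = jωL = j·7603·0.0155 = 0 + j117.8 Ω
Step 3 — Ladder network (open output): work backward from the far end, alternating series and parallel combinations. Z_in = 114.4 + j50.6 Ω = 125.1∠23.9° Ω.
Step 4 — Power factor: PF = cos(φ) = Re(Z)/|Z| = 114.409/125.097 = 0.9146.
Step 5 — Type: Im(Z) = 50.6 ⇒ lagging (phase φ = 23.9°).

PF = 0.9146 (lagging, φ = 23.9°)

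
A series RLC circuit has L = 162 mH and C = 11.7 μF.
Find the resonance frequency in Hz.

Step 1 — Resonance condition Im(Z)=0 gives ω₀ = 1/√(LC).
Step 2 — ω₀ = 1/√(0.162·1.17e-05) = 726.4 rad/s.
Step 3 — f₀ = ω₀/(2π) = 115.6 Hz.

f₀ = 115.6 Hz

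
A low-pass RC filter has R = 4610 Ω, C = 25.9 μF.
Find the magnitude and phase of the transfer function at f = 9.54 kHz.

Step 1 — Angular frequency: ω = 2π·9540 = 5.994e+04 rad/s.
Step 2 — Transfer function: H(jω) = 1/(1 + jωRC).
Step 3 — Denominator: 1 + jωRC = 1 + j·5.994e+04·4610·2.59e-05 = 1 + j7157.
Step 4 — H = 1.952e-08 - j0.0001397.
Step 5 — Magnitude: |H| = 0.0001397 (-77.1 dB); phase: φ = -90.0°.

|H| = 0.0001397 (-77.1 dB), φ = -90.0°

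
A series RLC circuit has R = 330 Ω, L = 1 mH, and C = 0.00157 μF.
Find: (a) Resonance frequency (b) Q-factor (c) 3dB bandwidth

Step 1 — Resonance condition Im(Z)=0 gives ω₀ = 1/√(LC).
Step 2 — ω₀ = 1/√(0.001·1.57e-09) = 7.981e+05 rad/s.
Step 3 — f₀ = ω₀/(2π) = 1.27e+05 Hz.
Step 4 — Series Q: Q = ω₀L/R = 7.981e+05·0.001/330 = 2.418.
Step 5 — 3dB bandwidth: Δω = ω₀/Q = 3.3e+05 rad/s; BW = Δω/(2π) = 5.252e+04 Hz.

(a) f₀ = 1.27e+05 Hz  (b) Q = 2.418  (c) BW = 5.252e+04 Hz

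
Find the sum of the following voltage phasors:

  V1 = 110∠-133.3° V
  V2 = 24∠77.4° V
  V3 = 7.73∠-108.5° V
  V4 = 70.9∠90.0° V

Step 1 — Convert each phasor to rectangular form:
  V1 = 110·(cos(-133.3°) + j·sin(-133.3°)) = -75.44 - j80.06 V
  V2 = 24·(cos(77.4°) + j·sin(77.4°)) = 5.235 + j23.42 V
  V3 = 7.73·(cos(-108.5°) + j·sin(-108.5°)) = -2.453 - j7.331 V
  V4 = 70.9·(cos(90.0°) + j·sin(90.0°)) = 0 + j70.9 V
Step 2 — Sum components: V_total = -72.66 + j6.936 V.
Step 3 — Convert to polar: |V_total| = 72.99 V, ∠V_total = 174.5°.

V_total = 72.99∠174.5° V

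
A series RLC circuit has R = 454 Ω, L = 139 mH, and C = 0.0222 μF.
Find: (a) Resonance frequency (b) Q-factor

Step 1 — Resonance condition Im(Z)=0 gives ω₀ = 1/√(LC).
Step 2 — ω₀ = 1/√(0.139·2.22e-08) = 1.8e+04 rad/s.
Step 3 — f₀ = ω₀/(2π) = 2865 Hz.
Step 4 — Series Q: Q = ω₀L/R = 1.8e+04·0.139/454 = 5.512.

(a) f₀ = 2865 Hz  (b) Q = 5.512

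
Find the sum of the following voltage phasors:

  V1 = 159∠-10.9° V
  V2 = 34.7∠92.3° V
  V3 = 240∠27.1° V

Step 1 — Convert each phasor to rectangular form:
  V1 = 159·(cos(-10.9°) + j·sin(-10.9°)) = 156.1 - j30.07 V
  V2 = 34.7·(cos(92.3°) + j·sin(92.3°)) = -1.393 + j34.67 V
  V3 = 240·(cos(27.1°) + j·sin(27.1°)) = 213.7 + j109.3 V
Step 2 — Sum components: V_total = 368.4 + j113.9 V.
Step 3 — Convert to polar: |V_total| = 385.6 V, ∠V_total = 17.2°.

V_total = 385.6∠17.2° V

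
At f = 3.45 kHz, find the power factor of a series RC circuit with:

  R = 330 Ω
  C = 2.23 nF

Step 1 — Angular frequency: ω = 2π·f = 2π·3450 = 2.168e+04 rad/s.
Step 2 — Component impedances:
  R: Z = R = 330 Ω
  C: Z = 1/(jωC) = -j/(ω·C) = 0 - j2.069e+04 Ω
Step 3 — Series combination: Z_total = R + C = 330 - j2.069e+04 Ω = 2.069e+04∠-89.1° Ω.
Step 4 — Power factor: PF = cos(φ) = Re(Z)/|Z| = 330/2.069e+04 = 0.01595.
Step 5 — Type: Im(Z) = -2.069e+04 ⇒ leading (phase φ = -89.1°).

PF = 0.01595 (leading, φ = -89.1°)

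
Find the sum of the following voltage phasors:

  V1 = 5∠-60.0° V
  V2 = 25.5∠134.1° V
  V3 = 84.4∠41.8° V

Step 1 — Convert each phasor to rectangular form:
  V1 = 5·(cos(-60.0°) + j·sin(-60.0°)) = 2.5 - j4.33 V
  V2 = 25.5·(cos(134.1°) + j·sin(134.1°)) = -17.75 + j18.31 V
  V3 = 84.4·(cos(41.8°) + j·sin(41.8°)) = 62.92 + j56.26 V
Step 2 — Sum components: V_total = 47.67 + j70.24 V.
Step 3 — Convert to polar: |V_total| = 84.89 V, ∠V_total = 55.8°.

V_total = 84.89∠55.8° V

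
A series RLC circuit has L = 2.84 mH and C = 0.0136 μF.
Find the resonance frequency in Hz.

Step 1 — Resonance condition Im(Z)=0 gives ω₀ = 1/√(LC).
Step 2 — ω₀ = 1/√(0.00284·1.36e-08) = 1.609e+05 rad/s.
Step 3 — f₀ = ω₀/(2π) = 2.561e+04 Hz.

f₀ = 2.561e+04 Hz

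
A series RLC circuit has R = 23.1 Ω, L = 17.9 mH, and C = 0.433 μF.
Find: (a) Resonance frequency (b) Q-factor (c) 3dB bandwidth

Step 1 — Resonance: ω₀ = 1/√(LC) = 1/√(0.0179·4.33e-07) = 1.136e+04 rad/s.
Step 2 — f₀ = ω₀/(2π) = 1808 Hz.
Step 3 — Series Q: Q = ω₀L/R = 1.136e+04·0.0179/23.1 = 8.802.
Step 4 — Bandwidth: Δω = ω₀/Q = 1291 rad/s; BW = Δω/(2π) = 205.4 Hz.

(a) f₀ = 1808 Hz  (b) Q = 8.802  (c) BW = 205.4 Hz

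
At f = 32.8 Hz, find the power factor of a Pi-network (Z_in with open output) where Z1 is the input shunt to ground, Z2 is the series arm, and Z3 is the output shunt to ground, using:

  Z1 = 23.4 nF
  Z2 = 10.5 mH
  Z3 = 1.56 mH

Step 1 — Angular frequency: ω = 2π·f = 2π·32.8 = 206.1 rad/s.
Step 2 — Component impedances:
  Z1: Z = 1/(jωC) = -j/(ω·C) = 0 - j2.074e+05 Ω
  Z2: Z = jωL = j·206.1·0.0105 = 0 + j2.164 Ω
  Z3: Z = jωL = j·206.1·0.00156 = 0 + j0.3215 Ω
Step 3 — With open output, the series arm Z2 and the output shunt Z3 appear in series to ground: Z2 + Z3 = 0 + j2.485 Ω.
Step 4 — Parallel with input shunt Z1: Z_in = Z1 || (Z2 + Z3) = 0 + j2.485 Ω = 2.485∠90.0° Ω.
Step 5 — Power factor: PF = cos(φ) = Re(Z)/|Z| = -0/2.485 = -0.
Step 6 — Type: Im(Z) = 2.485 ⇒ lagging (phase φ = 90.0°).

PF = -0 (lagging, φ = 90.0°)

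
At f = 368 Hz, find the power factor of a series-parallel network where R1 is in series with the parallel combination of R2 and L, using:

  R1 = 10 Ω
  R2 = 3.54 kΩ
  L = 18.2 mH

Step 1 — Angular frequency: ω = 2π·f = 2π·368 = 2312 rad/s.
Step 2 — Component impedances:
  R1: Z = R = 10 Ω
  R2: Z = R = 3540 Ω
  L: Z = jωL = j·2312·0.0182 = 0 + j42.08 Ω
Step 3 — Parallel branch: R2 || L = 1/(1/R2 + 1/L) = 0.5002 + j42.08 Ω.
Step 4 — Series with R1: Z_total = R1 + (R2 || L) = 10.5 + j42.08 Ω = 43.37∠76.0° Ω.
Step 5 — Power factor: PF = cos(φ) = Re(Z)/|Z| = 10.5/43.37 = 0.2421.
Step 6 — Type: Im(Z) = 42.08 ⇒ lagging (phase φ = 76.0°).

PF = 0.2421 (lagging, φ = 76.0°)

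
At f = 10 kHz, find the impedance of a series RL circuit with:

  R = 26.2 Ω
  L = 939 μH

Step 1 — Angular frequency: ω = 2π·f = 2π·1e+04 = 6.283e+04 rad/s.
Step 2 — Component impedances:
  R: Z = R = 26.2 Ω
  L: Z = jωL = j·6.283e+04·0.000939 = 0 + j59 Ω
Step 3 — Series combination: Z_total = R + L = 26.2 + j59 Ω = 64.55∠66.1° Ω.

Z = 26.2 + j59 Ω = 64.55∠66.1° Ω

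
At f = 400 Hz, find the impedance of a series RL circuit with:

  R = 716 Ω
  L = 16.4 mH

Step 1 — Angular frequency: ω = 2π·f = 2π·400 = 2513 rad/s.
Step 2 — Component impedances:
  R: Z = R = 716 Ω
  L: Z = jωL = j·2513·0.0164 = 0 + j41.22 Ω
Step 3 — Series combination: Z_total = R + L = 716 + j41.22 Ω = 717.2∠3.3° Ω.

Z = 716 + j41.22 Ω = 717.2∠3.3° Ω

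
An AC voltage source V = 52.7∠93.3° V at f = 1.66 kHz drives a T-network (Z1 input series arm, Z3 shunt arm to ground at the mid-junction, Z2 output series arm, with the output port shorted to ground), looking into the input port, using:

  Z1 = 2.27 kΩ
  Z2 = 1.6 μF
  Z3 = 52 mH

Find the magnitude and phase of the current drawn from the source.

Step 1 — Angular frequency: ω = 2π·f = 2π·1660 = 1.043e+04 rad/s.
Step 2 — Component impedances:
  Z1: Z = R = 2270 Ω
  Z2: Z = 1/(jωC) = -j/(ω·C) = 0 - j59.92 Ω
  Z3: Z = jωL = j·1.043e+04·0.052 = 0 + j542.4 Ω
Step 3 — With the output port shorted to ground, the output series arm Z2 runs from the junction to ground; the shunt arm Z3 also runs from the junction to ground. They appear in parallel: Z3 || Z2 = 0 - j67.37 Ω.
Step 4 — Series with input arm Z1: Z_in = Z1 + (Z3 || Z2) = 2270 - j67.37 Ω = 2271∠-1.7° Ω.
Step 5 — Source phasor: V = 52.7∠93.3° V = -3.034 + j52.61 V.
Step 6 — Ohm's law: I = V / Z_total = (-3.034 + j52.61) / (2270 - j67.37) = -0.002022 + j0.02312 A.
Step 7 — Convert to polar: |I| = 0.02321 A, ∠I = 95.0°.

I = 0.02321∠95.0° A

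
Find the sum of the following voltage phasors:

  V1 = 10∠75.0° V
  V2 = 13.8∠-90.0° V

Step 1 — Convert each phasor to rectangular form:
  V1 = 10·(cos(75.0°) + j·sin(75.0°)) = 2.588 + j9.659 V
  V2 = 13.8·(cos(-90.0°) + j·sin(-90.0°)) = 0 - j13.8 V
Step 2 — Sum components: V_total = 2.588 - j4.141 V.
Step 3 — Convert to polar: |V_total| = 4.883 V, ∠V_total = -58.0°.

V_total = 4.883∠-58.0° V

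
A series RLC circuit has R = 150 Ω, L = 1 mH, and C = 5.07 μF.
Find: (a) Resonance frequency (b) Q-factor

Step 1 — Resonance condition Im(Z)=0 gives ω₀ = 1/√(LC).
Step 2 — ω₀ = 1/√(0.001·5.07e-06) = 1.404e+04 rad/s.
Step 3 — f₀ = ω₀/(2π) = 2235 Hz.
Step 4 — Series Q: Q = ω₀L/R = 1.404e+04·0.001/150 = 0.09363.

(a) f₀ = 2235 Hz  (b) Q = 0.09363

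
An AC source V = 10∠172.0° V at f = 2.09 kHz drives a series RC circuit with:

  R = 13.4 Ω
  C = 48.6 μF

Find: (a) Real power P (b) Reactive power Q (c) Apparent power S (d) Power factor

Step 1 — Angular frequency: ω = 2π·f = 2π·2090 = 1.313e+04 rad/s.
Step 2 — Component impedances:
  R: Z = R = 13.4 Ω
  C: Z = 1/(jωC) = -j/(ω·C) = 0 - j1.567 Ω
Step 3 — Series combination: Z_total = R + C = 13.4 - j1.567 Ω = 13.49∠-6.7° Ω.
Step 4 — Source phasor: V = 10∠172.0° V = -9.903 + j1.392 V.
Step 5 — Current: I = V / Z = -0.741 + j0.01721 A = 0.7412∠178.7° A.
Step 6 — Complex power: S = V·I* = 7.362 - j0.8609 VA.
Step 7 — Real power: P = Re(S) = 7.362 W.
Step 8 — Reactive power: Q = Im(S) = -0.8609 VAR.
Step 9 — Apparent power: |S| = 7.412 VA.
Step 10 — Power factor: PF = P/|S| = 0.9932 (leading).

(a) P = 7.362 W  (b) Q = -0.8609 VAR  (c) S = 7.412 VA  (d) PF = 0.9932 (leading)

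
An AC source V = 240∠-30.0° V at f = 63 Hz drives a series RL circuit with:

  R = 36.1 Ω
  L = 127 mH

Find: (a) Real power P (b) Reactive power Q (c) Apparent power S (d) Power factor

Step 1 — Angular frequency: ω = 2π·f = 2π·63 = 395.8 rad/s.
Step 2 — Component impedances:
  R: Z = R = 36.1 Ω
  L: Z = jωL = j·395.8·0.127 = 0 + j50.27 Ω
Step 3 — Series combination: Z_total = R + L = 36.1 + j50.27 Ω = 61.89∠54.3° Ω.
Step 4 — Source phasor: V = 240∠-30.0° V = 207.8 - j120 V.
Step 5 — Current: I = V / Z = 0.3839 - j3.859 A = 3.878∠-84.3° A.
Step 6 — Complex power: S = V·I* = 542.8 + j756 VA.
Step 7 — Real power: P = Re(S) = 542.8 W.
Step 8 — Reactive power: Q = Im(S) = 756 VAR.
Step 9 — Apparent power: |S| = 930.7 VA.
Step 10 — Power factor: PF = P/|S| = 0.5833 (lagging).

(a) P = 542.8 W  (b) Q = 756 VAR  (c) S = 930.7 VA  (d) PF = 0.5833 (lagging)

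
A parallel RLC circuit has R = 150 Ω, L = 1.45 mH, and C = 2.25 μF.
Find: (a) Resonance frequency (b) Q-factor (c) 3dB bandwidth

Step 1 — Resonance: ω₀ = 1/√(LC) = 1/√(0.00145·2.25e-06) = 1.751e+04 rad/s.
Step 2 — f₀ = ω₀/(2π) = 2786 Hz.
Step 3 — Parallel Q: Q = R/(ω₀L) = 150/(1.751e+04·0.00145) = 5.909.
Step 4 — Bandwidth: Δω = ω₀/Q = 2963 rad/s; BW = Δω/(2π) = 471.6 Hz.

(a) f₀ = 2786 Hz  (b) Q = 5.909  (c) BW = 471.6 Hz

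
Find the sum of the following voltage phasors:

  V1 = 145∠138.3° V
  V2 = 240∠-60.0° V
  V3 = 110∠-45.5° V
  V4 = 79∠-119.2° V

Step 1 — Convert each phasor to rectangular form:
  V1 = 145·(cos(138.3°) + j·sin(138.3°)) = -108.3 + j96.46 V
  V2 = 240·(cos(-60.0°) + j·sin(-60.0°)) = 120 - j207.8 V
  V3 = 110·(cos(-45.5°) + j·sin(-45.5°)) = 77.1 - j78.46 V
  V4 = 79·(cos(-119.2°) + j·sin(-119.2°)) = -38.54 - j68.96 V
Step 2 — Sum components: V_total = 50.3 - j258.8 V.
Step 3 — Convert to polar: |V_total| = 263.6 V, ∠V_total = -79.0°.

V_total = 263.6∠-79.0° V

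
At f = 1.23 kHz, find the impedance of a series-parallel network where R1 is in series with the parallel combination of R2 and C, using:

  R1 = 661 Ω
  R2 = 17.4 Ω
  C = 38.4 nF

Step 1 — Angular frequency: ω = 2π·f = 2π·1230 = 7728 rad/s.
Step 2 — Component impedances:
  R1: Z = R = 661 Ω
  R2: Z = R = 17.4 Ω
  C: Z = 1/(jωC) = -j/(ω·C) = 0 - j3370 Ω
Step 3 — Parallel branch: R2 || C = 1/(1/R2 + 1/C) = 17.4 - j0.08985 Ω.
Step 4 — Series with R1: Z_total = R1 + (R2 || C) = 678.4 - j0.08985 Ω = 678.4∠-0.0° Ω.

Z = 678.4 - j0.08985 Ω = 678.4∠-0.0° Ω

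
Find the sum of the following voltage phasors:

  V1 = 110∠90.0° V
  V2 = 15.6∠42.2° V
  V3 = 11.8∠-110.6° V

Step 1 — Convert each phasor to rectangular form:
  V1 = 110·(cos(90.0°) + j·sin(90.0°)) = 0 + j110 V
  V2 = 15.6·(cos(42.2°) + j·sin(42.2°)) = 11.56 + j10.48 V
  V3 = 11.8·(cos(-110.6°) + j·sin(-110.6°)) = -4.152 - j11.05 V
Step 2 — Sum components: V_total = 7.405 + j109.4 V.
Step 3 — Convert to polar: |V_total| = 109.7 V, ∠V_total = 86.1°.

V_total = 109.7∠86.1° V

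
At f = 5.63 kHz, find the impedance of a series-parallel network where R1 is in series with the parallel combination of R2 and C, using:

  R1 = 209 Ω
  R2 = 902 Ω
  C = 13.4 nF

Step 1 — Angular frequency: ω = 2π·f = 2π·5630 = 3.537e+04 rad/s.
Step 2 — Component impedances:
  R1: Z = R = 209 Ω
  R2: Z = R = 902 Ω
  C: Z = 1/(jωC) = -j/(ω·C) = 0 - j2110 Ω
Step 3 — Parallel branch: R2 || C = 1/(1/R2 + 1/C) = 762.6 - j326.1 Ω.
Step 4 — Series with R1: Z_total = R1 + (R2 || C) = 971.6 - j326.1 Ω = 1025∠-18.6° Ω.

Z = 971.6 - j326.1 Ω = 1025∠-18.6° Ω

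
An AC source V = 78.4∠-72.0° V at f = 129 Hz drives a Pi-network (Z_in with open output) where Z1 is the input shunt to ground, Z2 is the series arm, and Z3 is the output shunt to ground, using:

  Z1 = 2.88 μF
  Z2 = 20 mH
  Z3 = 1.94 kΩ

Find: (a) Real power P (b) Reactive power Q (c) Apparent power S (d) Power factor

Step 1 — Angular frequency: ω = 2π·f = 2π·129 = 810.5 rad/s.
Step 2 — Component impedances:
  Z1: Z = 1/(jωC) = -j/(ω·C) = 0 - j428.4 Ω
  Z2: Z = jωL = j·810.5·0.02 = 0 + j16.21 Ω
  Z3: Z = R = 1940 Ω
Step 3 — With open output, the series arm Z2 and the output shunt Z3 appear in series to ground: Z2 + Z3 = 1940 + j16.21 Ω.
Step 4 — Parallel with input shunt Z1: Z_in = Z1 || (Z2 + Z3) = 90.51 - j409.2 Ω = 419∠-77.5° Ω.
Step 5 — Source phasor: V = 78.4∠-72.0° V = 24.23 - j74.56 V.
Step 6 — Current: I = V / Z = 0.1862 + j0.01802 A = 0.1871∠5.5° A.
Step 7 — Complex power: S = V·I* = 3.168 - j14.32 VA.
Step 8 — Real power: P = Re(S) = 3.168 W.
Step 9 — Reactive power: Q = Im(S) = -14.32 VAR.
Step 10 — Apparent power: |S| = 14.67 VA.
Step 11 — Power factor: PF = P/|S| = 0.216 (leading).

(a) P = 3.168 W  (b) Q = -14.32 VAR  (c) S = 14.67 VA  (d) PF = 0.216 (leading)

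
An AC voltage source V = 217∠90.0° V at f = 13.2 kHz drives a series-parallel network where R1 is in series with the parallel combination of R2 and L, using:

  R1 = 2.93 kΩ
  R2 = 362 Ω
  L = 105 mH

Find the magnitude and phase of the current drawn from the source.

Step 1 — Angular frequency: ω = 2π·f = 2π·1.32e+04 = 8.294e+04 rad/s.
Step 2 — Component impedances:
  R1: Z = R = 2930 Ω
  R2: Z = R = 362 Ω
  L: Z = jωL = j·8.294e+04·0.105 = 0 + j8708 Ω
Step 3 — Parallel branch: R2 || L = 1/(1/R2 + 1/L) = 361.4 + j15.02 Ω.
Step 4 — Series with R1: Z_total = R1 + (R2 || L) = 3291 + j15.02 Ω = 3291∠0.3° Ω.
Step 5 — Source phasor: V = 217∠90.0° V = 0 + j217 V.
Step 6 — Ohm's law: I = V / Z_total = (0 + j217) / (3291 + j15.02) = 0.0003009 + j0.06593 A.
Step 7 — Convert to polar: |I| = 0.06593 A, ∠I = 89.7°.

I = 0.06593∠89.7° A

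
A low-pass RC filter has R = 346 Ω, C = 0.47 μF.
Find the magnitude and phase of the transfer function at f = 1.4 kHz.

Step 1 — Angular frequency: ω = 2π·1400 = 8796 rad/s.
Step 2 — Transfer function: H(jω) = 1/(1 + jωRC).
Step 3 — Denominator: 1 + jωRC = 1 + j·8796·346·4.7e-07 = 1 + j1.43.
Step 4 — H = 0.3283 - j0.4696.
Step 5 — Magnitude: |H| = 0.5729 (-4.8 dB); phase: φ = -55.0°.

|H| = 0.5729 (-4.8 dB), φ = -55.0°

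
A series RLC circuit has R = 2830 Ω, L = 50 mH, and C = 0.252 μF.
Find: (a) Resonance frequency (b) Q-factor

Step 1 — Resonance condition Im(Z)=0 gives ω₀ = 1/√(LC).
Step 2 — ω₀ = 1/√(0.05·2.52e-07) = 8909 rad/s.
Step 3 — f₀ = ω₀/(2π) = 1418 Hz.
Step 4 — Series Q: Q = ω₀L/R = 8909·0.05/2830 = 0.1574.

(a) f₀ = 1418 Hz  (b) Q = 0.1574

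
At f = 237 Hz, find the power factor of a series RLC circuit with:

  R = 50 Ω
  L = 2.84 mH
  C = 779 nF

Step 1 — Angular frequency: ω = 2π·f = 2π·237 = 1489 rad/s.
Step 2 — Component impedances:
  R: Z = R = 50 Ω
  L: Z = jωL = j·1489·0.00284 = 0 + j4.229 Ω
  C: Z = 1/(jωC) = -j/(ω·C) = 0 - j862.1 Ω
Step 3 — Series combination: Z_total = R + L + C = 50 - j857.8 Ω = 859.3∠-86.7° Ω.
Step 4 — Power factor: PF = cos(φ) = Re(Z)/|Z| = 50/859.3 = 0.05819.
Step 5 — Type: Im(Z) = -857.8 ⇒ leading (phase φ = -86.7°).

PF = 0.05819 (leading, φ = -86.7°)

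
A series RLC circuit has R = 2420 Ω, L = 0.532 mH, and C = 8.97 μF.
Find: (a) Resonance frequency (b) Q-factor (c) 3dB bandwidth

Step 1 — Resonance: ω₀ = 1/√(LC) = 1/√(0.000532·8.97e-06) = 1.448e+04 rad/s.
Step 2 — f₀ = ω₀/(2π) = 2304 Hz.
Step 3 — Series Q: Q = ω₀L/R = 1.448e+04·0.000532/2420 = 0.003182.
Step 4 — Bandwidth: Δω = ω₀/Q = 4.549e+06 rad/s; BW = Δω/(2π) = 7.24e+05 Hz.

(a) f₀ = 2304 Hz  (b) Q = 0.003182  (c) BW = 7.24e+05 Hz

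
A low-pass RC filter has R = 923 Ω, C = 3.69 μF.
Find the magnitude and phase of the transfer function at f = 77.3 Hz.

Step 1 — Angular frequency: ω = 2π·77.3 = 485.7 rad/s.
Step 2 — Transfer function: H(jω) = 1/(1 + jωRC).
Step 3 — Denominator: 1 + jωRC = 1 + j·485.7·923·3.69e-06 = 1 + j1.654.
Step 4 — H = 0.2676 - j0.4427.
Step 5 — Magnitude: |H| = 0.5173 (-5.7 dB); phase: φ = -58.8°.

|H| = 0.5173 (-5.7 dB), φ = -58.8°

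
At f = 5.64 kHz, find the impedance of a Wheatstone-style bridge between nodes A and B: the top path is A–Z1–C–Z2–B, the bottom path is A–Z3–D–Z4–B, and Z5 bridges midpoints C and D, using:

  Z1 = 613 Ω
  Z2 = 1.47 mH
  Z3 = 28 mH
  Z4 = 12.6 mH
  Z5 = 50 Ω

Step 1 — Angular frequency: ω = 2π·f = 2π·5640 = 3.544e+04 rad/s.
Step 2 — Component impedances:
  Z1: Z = R = 613 Ω
  Z2: Z = jωL = j·3.544e+04·0.00147 = 0 + j52.09 Ω
  Z3: Z = jωL = j·3.544e+04·0.028 = 0 + j992.2 Ω
  Z4: Z = jωL = j·3.544e+04·0.0126 = 0 + j446.5 Ω
  Z5: Z = R = 50 Ω
Step 3 — Bridge requires nodal analysis (the Z5 bridge couples midpoints C and D, so the two paths cannot be reduced to a simple series/parallel combination). Setting node B to ground and injecting 1 A at node A, the 3-node admittance system at A, C, D solves to V_A = Z_AB = 436.5 + j312.3 Ω = 536.7∠35.6° Ω.

Z = 436.5 + j312.3 Ω = 536.7∠35.6° Ω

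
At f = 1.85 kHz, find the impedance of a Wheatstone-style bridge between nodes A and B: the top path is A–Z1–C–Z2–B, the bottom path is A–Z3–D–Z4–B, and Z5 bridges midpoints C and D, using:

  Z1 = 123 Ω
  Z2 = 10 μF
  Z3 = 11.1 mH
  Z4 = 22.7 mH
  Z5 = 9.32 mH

Step 1 — Angular frequency: ω = 2π·f = 2π·1850 = 1.162e+04 rad/s.
Step 2 — Component impedances:
  Z1: Z = R = 123 Ω
  Z2: Z = 1/(jωC) = -j/(ω·C) = 0 - j8.603 Ω
  Z3: Z = jωL = j·1.162e+04·0.0111 = 0 + j129 Ω
  Z4: Z = jωL = j·1.162e+04·0.0227 = 0 + j263.9 Ω
  Z5: Z = jωL = j·1.162e+04·0.00932 = 0 + j108.3 Ω
Step 3 — Bridge requires nodal analysis (the Z5 bridge couples midpoints C and D, so the two paths cannot be reduced to a simple series/parallel combination). Setting node B to ground and injecting 1 A at node A, the 3-node admittance system at A, C, D solves to V_A = Z_AB = 92.74 + j46.78 Ω = 103.9∠26.8° Ω.

Z = 92.74 + j46.78 Ω = 103.9∠26.8° Ω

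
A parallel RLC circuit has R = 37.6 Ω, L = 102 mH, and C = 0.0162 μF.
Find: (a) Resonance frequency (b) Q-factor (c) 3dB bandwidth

Step 1 — Resonance: ω₀ = 1/√(LC) = 1/√(0.102·1.62e-08) = 2.46e+04 rad/s.
Step 2 — f₀ = ω₀/(2π) = 3915 Hz.
Step 3 — Parallel Q: Q = R/(ω₀L) = 37.6/(2.46e+04·0.102) = 0.01498.
Step 4 — Bandwidth: Δω = ω₀/Q = 1.642e+06 rad/s; BW = Δω/(2π) = 2.613e+05 Hz.

(a) f₀ = 3915 Hz  (b) Q = 0.01498  (c) BW = 2.613e+05 Hz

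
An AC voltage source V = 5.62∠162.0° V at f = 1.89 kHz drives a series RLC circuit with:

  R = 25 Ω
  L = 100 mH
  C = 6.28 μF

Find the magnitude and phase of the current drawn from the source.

Step 1 — Angular frequency: ω = 2π·f = 2π·1890 = 1.188e+04 rad/s.
Step 2 — Component impedances:
  R: Z = R = 25 Ω
  L: Z = jωL = j·1.188e+04·0.1 = 0 + j1188 Ω
  C: Z = 1/(jωC) = -j/(ω·C) = 0 - j13.41 Ω
Step 3 — Series combination: Z_total = R + L + C = 25 + j1174 Ω = 1174∠88.8° Ω.
Step 4 — Source phasor: V = 5.62∠162.0° V = -5.345 + j1.737 V.
Step 5 — Ohm's law: I = V / Z_total = (-5.345 + j1.737) / (25 + j1174) = 0.001382 + j0.004582 A.
Step 6 — Convert to polar: |I| = 0.004786 A, ∠I = 73.2°.

I = 0.004786∠73.2° A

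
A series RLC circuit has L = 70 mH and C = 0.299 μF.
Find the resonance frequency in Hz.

Step 1 — Resonance condition Im(Z)=0 gives ω₀ = 1/√(LC).
Step 2 — ω₀ = 1/√(0.07·2.99e-07) = 6912 rad/s.
Step 3 — f₀ = ω₀/(2π) = 1100 Hz.

f₀ = 1100 Hz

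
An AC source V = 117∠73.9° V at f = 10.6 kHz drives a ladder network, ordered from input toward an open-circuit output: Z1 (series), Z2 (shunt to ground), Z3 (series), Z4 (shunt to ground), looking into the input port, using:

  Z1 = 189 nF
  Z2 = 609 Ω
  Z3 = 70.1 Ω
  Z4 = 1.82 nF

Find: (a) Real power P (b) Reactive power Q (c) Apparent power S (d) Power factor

Step 1 — Angular frequency: ω = 2π·f = 2π·1.06e+04 = 6.66e+04 rad/s.
Step 2 — Component impedances:
  Z1: Z = 1/(jωC) = -j/(ω·C) = 0 - j79.44 Ω
  Z2: Z = R = 609 Ω
  Z3: Z = R = 70.1 Ω
  Z4: Z = 1/(jωC) = -j/(ω·C) = 0 - j8250 Ω
Step 3 — Ladder network (open output): work backward from the far end, alternating series and parallel combinations. Z_in = 605.3 - j124.1 Ω = 617.9∠-11.6° Ω.
Step 4 — Source phasor: V = 117∠73.9° V = 32.45 + j112.4 V.
Step 5 — Current: I = V / Z = 0.0149 + j0.1888 A = 0.1893∠85.5° A.
Step 6 — Complex power: S = V·I* = 21.7 - j4.449 VA.
Step 7 — Real power: P = Re(S) = 21.7 W.
Step 8 — Reactive power: Q = Im(S) = -4.449 VAR.
Step 9 — Apparent power: |S| = 22.15 VA.
Step 10 — Power factor: PF = P/|S| = 0.9796 (leading).

(a) P = 21.7 W  (b) Q = -4.449 VAR  (c) S = 22.15 VA  (d) PF = 0.9796 (leading)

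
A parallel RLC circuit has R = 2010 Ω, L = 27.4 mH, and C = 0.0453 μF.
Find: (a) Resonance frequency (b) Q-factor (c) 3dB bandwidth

Step 1 — Resonance: ω₀ = 1/√(LC) = 1/√(0.0274·4.53e-08) = 2.838e+04 rad/s.
Step 2 — f₀ = ω₀/(2π) = 4517 Hz.
Step 3 — Parallel Q: Q = R/(ω₀L) = 2010/(2.838e+04·0.0274) = 2.584.
Step 4 — Bandwidth: Δω = ω₀/Q = 1.098e+04 rad/s; BW = Δω/(2π) = 1748 Hz.

(a) f₀ = 4517 Hz  (b) Q = 2.584  (c) BW = 1748 Hz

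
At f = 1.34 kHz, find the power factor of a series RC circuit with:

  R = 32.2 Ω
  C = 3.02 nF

Step 1 — Angular frequency: ω = 2π·f = 2π·1340 = 8419 rad/s.
Step 2 — Component impedances:
  R: Z = R = 32.2 Ω
  C: Z = 1/(jωC) = -j/(ω·C) = 0 - j3.933e+04 Ω
Step 3 — Series combination: Z_total = R + C = 32.2 - j3.933e+04 Ω = 3.933e+04∠-90.0° Ω.
Step 4 — Power factor: PF = cos(φ) = Re(Z)/|Z| = 32.2/3.933e+04 = 0.0008187.
Step 5 — Type: Im(Z) = -3.933e+04 ⇒ leading (phase φ = -90.0°).

PF = 0.0008187 (leading, φ = -90.0°)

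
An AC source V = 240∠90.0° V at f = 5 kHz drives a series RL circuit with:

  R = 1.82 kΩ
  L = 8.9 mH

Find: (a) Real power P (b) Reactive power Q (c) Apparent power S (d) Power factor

Step 1 — Angular frequency: ω = 2π·f = 2π·5000 = 3.142e+04 rad/s.
Step 2 — Component impedances:
  R: Z = R = 1820 Ω
  L: Z = jωL = j·3.142e+04·0.0089 = 0 + j279.6 Ω
Step 3 — Series combination: Z_total = R + L = 1820 + j279.6 Ω = 1841∠8.7° Ω.
Step 4 — Source phasor: V = 240∠90.0° V = 0 + j240 V.
Step 5 — Current: I = V / Z = 0.01979 + j0.1288 A = 0.1303∠81.3° A.
Step 6 — Complex power: S = V·I* = 30.92 + j4.75 VA.
Step 7 — Real power: P = Re(S) = 30.92 W.
Step 8 — Reactive power: Q = Im(S) = 4.75 VAR.
Step 9 — Apparent power: |S| = 31.28 VA.
Step 10 — Power factor: PF = P/|S| = 0.9884 (lagging).

(a) P = 30.92 W  (b) Q = 4.75 VAR  (c) S = 31.28 VA  (d) PF = 0.9884 (lagging)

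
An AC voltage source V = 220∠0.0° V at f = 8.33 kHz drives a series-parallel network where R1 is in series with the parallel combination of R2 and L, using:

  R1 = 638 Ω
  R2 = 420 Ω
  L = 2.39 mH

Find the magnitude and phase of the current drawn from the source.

Step 1 — Angular frequency: ω = 2π·f = 2π·8330 = 5.234e+04 rad/s.
Step 2 — Component impedances:
  R1: Z = R = 638 Ω
  R2: Z = R = 420 Ω
  L: Z = jωL = j·5.234e+04·0.00239 = 0 + j125.1 Ω
Step 3 — Parallel branch: R2 || L = 1/(1/R2 + 1/L) = 34.22 + j114.9 Ω.
Step 4 — Series with R1: Z_total = R1 + (R2 || L) = 672.2 + j114.9 Ω = 682∠9.7° Ω.
Step 5 — Source phasor: V = 220∠0.0° V = 220 V.
Step 6 — Ohm's law: I = V / Z_total = (220) / (672.2 + j114.9) = 0.318 - j0.05435 A.
Step 7 — Convert to polar: |I| = 0.3226 A, ∠I = -9.7°.

I = 0.3226∠-9.7° A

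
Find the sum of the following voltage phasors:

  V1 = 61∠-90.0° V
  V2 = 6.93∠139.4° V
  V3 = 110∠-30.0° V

Step 1 — Convert each phasor to rectangular form:
  V1 = 61·(cos(-90.0°) + j·sin(-90.0°)) = 0 - j61 V
  V2 = 6.93·(cos(139.4°) + j·sin(139.4°)) = -5.262 + j4.51 V
  V3 = 110·(cos(-30.0°) + j·sin(-30.0°)) = 95.26 - j55 V
Step 2 — Sum components: V_total = 90 - j111.5 V.
Step 3 — Convert to polar: |V_total| = 143.3 V, ∠V_total = -51.1°.

V_total = 143.3∠-51.1° V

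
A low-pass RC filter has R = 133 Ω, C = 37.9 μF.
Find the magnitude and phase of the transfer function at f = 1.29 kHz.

Step 1 — Angular frequency: ω = 2π·1290 = 8105 rad/s.
Step 2 — Transfer function: H(jω) = 1/(1 + jωRC).
Step 3 — Denominator: 1 + jωRC = 1 + j·8105·133·3.79e-05 = 1 + j40.86.
Step 4 — H = 0.0005987 - j0.02446.
Step 5 — Magnitude: |H| = 0.02447 (-32.2 dB); phase: φ = -88.6°.

|H| = 0.02447 (-32.2 dB), φ = -88.6°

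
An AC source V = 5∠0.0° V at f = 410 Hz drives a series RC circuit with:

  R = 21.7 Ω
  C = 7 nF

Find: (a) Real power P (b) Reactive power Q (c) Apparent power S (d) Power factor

Step 1 — Angular frequency: ω = 2π·f = 2π·410 = 2576 rad/s.
Step 2 — Component impedances:
  R: Z = R = 21.7 Ω
  C: Z = 1/(jωC) = -j/(ω·C) = 0 - j5.545e+04 Ω
Step 3 — Series combination: Z_total = R + C = 21.7 - j5.545e+04 Ω = 5.545e+04∠-90.0° Ω.
Step 4 — Source phasor: V = 5∠0.0° V = 5 V.
Step 5 — Current: I = V / Z = 3.528e-08 + j9.016e-05 A = 9.016e-05∠90.0° A.
Step 6 — Complex power: S = V·I* = 1.764e-07 - j0.0004508 VA.
Step 7 — Real power: P = Re(S) = 1.764e-07 W.
Step 8 — Reactive power: Q = Im(S) = -0.0004508 VAR.
Step 9 — Apparent power: |S| = 0.0004508 VA.
Step 10 — Power factor: PF = P/|S| = 0.0003913 (leading).

(a) P = 1.764e-07 W  (b) Q = -0.0004508 VAR  (c) S = 0.0004508 VA  (d) PF = 0.0003913 (leading)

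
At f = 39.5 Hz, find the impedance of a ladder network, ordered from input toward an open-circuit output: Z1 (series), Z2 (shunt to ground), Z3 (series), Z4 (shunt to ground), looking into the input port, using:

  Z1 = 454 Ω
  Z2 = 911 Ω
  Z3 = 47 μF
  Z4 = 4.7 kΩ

Step 1 — Angular frequency: ω = 2π·f = 2π·39.5 = 248.2 rad/s.
Step 2 — Component impedances:
  Z1: Z = R = 454 Ω
  Z2: Z = R = 911 Ω
  Z3: Z = 1/(jωC) = -j/(ω·C) = 0 - j85.73 Ω
  Z4: Z = R = 4700 Ω
Step 3 — Ladder network (open output): work backward from the far end, alternating series and parallel combinations. Z_in = 1217 - j2.259 Ω = 1217∠-0.1° Ω.

Z = 1217 - j2.259 Ω = 1217∠-0.1° Ω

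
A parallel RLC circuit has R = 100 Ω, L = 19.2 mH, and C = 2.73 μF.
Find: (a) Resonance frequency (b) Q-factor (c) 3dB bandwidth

Step 1 — Resonance: ω₀ = 1/√(LC) = 1/√(0.0192·2.73e-06) = 4368 rad/s.
Step 2 — f₀ = ω₀/(2π) = 695.2 Hz.
Step 3 — Parallel Q: Q = R/(ω₀L) = 100/(4368·0.0192) = 1.192.
Step 4 — Bandwidth: Δω = ω₀/Q = 3663 rad/s; BW = Δω/(2π) = 583 Hz.

(a) f₀ = 695.2 Hz  (b) Q = 1.192  (c) BW = 583 Hz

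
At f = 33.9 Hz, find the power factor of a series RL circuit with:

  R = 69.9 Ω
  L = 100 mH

Step 1 — Angular frequency: ω = 2π·f = 2π·33.9 = 213 rad/s.
Step 2 — Component impedances:
  R: Z = R = 69.9 Ω
  L: Z = jωL = j·213·0.1 = 0 + j21.3 Ω
Step 3 — Series combination: Z_total = R + L = 69.9 + j21.3 Ω = 73.07∠16.9° Ω.
Step 4 — Power factor: PF = cos(φ) = Re(Z)/|Z| = 69.9/73.07 = 0.9566.
Step 5 — Type: Im(Z) = 21.3 ⇒ lagging (phase φ = 16.9°).

PF = 0.9566 (lagging, φ = 16.9°)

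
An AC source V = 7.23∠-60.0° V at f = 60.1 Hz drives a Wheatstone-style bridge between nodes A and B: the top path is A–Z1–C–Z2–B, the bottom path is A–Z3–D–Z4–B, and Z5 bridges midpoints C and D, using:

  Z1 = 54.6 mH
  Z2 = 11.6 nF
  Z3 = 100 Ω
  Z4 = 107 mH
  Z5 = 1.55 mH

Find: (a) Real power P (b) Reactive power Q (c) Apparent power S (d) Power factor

Step 1 — Angular frequency: ω = 2π·f = 2π·60.1 = 377.6 rad/s.
Step 2 — Component impedances:
  Z1: Z = jωL = j·377.6·0.0546 = 0 + j20.62 Ω
  Z2: Z = 1/(jωC) = -j/(ω·C) = 0 - j2.283e+05 Ω
  Z3: Z = R = 100 Ω
  Z4: Z = jωL = j·377.6·0.107 = 0 + j40.41 Ω
  Z5: Z = jωL = j·377.6·0.00155 = 0 + j0.5853 Ω
Step 3 — Bridge requires nodal analysis (the Z5 bridge couples midpoints C and D, so the two paths cannot be reduced to a simple series/parallel combination). Setting node B to ground and injecting 1 A at node A, the 3-node admittance system at A, C, D solves to V_A = Z_AB = 4.302 + j60.7 Ω = 60.86∠85.9° Ω.
Step 4 — Source phasor: V = 7.23∠-60.0° V = 3.615 - j6.261 V.
Step 5 — Current: I = V / Z = -0.09843 - j0.06653 A = 0.1188∠-145.9° A.
Step 6 — Complex power: S = V·I* = 0.06073 + j0.8568 VA.
Step 7 — Real power: P = Re(S) = 0.06073 W.
Step 8 — Reactive power: Q = Im(S) = 0.8568 VAR.
Step 9 — Apparent power: |S| = 0.859 VA.
Step 10 — Power factor: PF = P/|S| = 0.0707 (lagging).

(a) P = 0.06073 W  (b) Q = 0.8568 VAR  (c) S = 0.859 VA  (d) PF = 0.0707 (lagging)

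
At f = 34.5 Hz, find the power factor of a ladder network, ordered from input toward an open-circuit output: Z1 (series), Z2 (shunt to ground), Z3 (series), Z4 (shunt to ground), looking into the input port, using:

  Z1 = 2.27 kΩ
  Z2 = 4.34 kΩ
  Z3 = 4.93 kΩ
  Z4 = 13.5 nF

Step 1 — Angular frequency: ω = 2π·f = 2π·34.5 = 216.8 rad/s.
Step 2 — Component impedances:
  Z1: Z = R = 2270 Ω
  Z2: Z = R = 4340 Ω
  Z3: Z = R = 4930 Ω
  Z4: Z = 1/(jωC) = -j/(ω·C) = 0 - j3.417e+05 Ω
Step 3 — Ladder network (open output): work backward from the far end, alternating series and parallel combinations. Z_in = 6609 - j55.08 Ω = 6609∠-0.5° Ω.
Step 4 — Power factor: PF = cos(φ) = Re(Z)/|Z| = 6609/6609 = 1.
Step 5 — Type: Im(Z) = -55.08 ⇒ leading (phase φ = -0.5°).

PF = 1 (leading, φ = -0.5°)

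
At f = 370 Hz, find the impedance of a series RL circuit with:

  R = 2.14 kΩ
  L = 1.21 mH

Step 1 — Angular frequency: ω = 2π·f = 2π·370 = 2325 rad/s.
Step 2 — Component impedances:
  R: Z = R = 2140 Ω
  L: Z = jωL = j·2325·0.00121 = 0 + j2.813 Ω
Step 3 — Series combination: Z_total = R + L = 2140 + j2.813 Ω = 2140∠0.1° Ω.

Z = 2140 + j2.813 Ω = 2140∠0.1° Ω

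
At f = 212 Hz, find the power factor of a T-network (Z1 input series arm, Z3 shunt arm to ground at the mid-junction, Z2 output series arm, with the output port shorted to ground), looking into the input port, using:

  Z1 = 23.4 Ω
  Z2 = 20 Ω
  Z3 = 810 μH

Step 1 — Angular frequency: ω = 2π·f = 2π·212 = 1332 rad/s.
Step 2 — Component impedances:
  Z1: Z = R = 23.4 Ω
  Z2: Z = R = 20 Ω
  Z3: Z = jωL = j·1332·0.00081 = 0 + j1.079 Ω
Step 3 — With the output port shorted to ground, the output series arm Z2 runs from the junction to ground; the shunt arm Z3 also runs from the junction to ground. They appear in parallel: Z3 || Z2 = 0.05804 + j1.076 Ω.
Step 4 — Series with input arm Z1: Z_in = Z1 + (Z3 || Z2) = 23.46 + j1.076 Ω = 23.48∠2.6° Ω.
Step 5 — Power factor: PF = cos(φ) = Re(Z)/|Z| = 23.45804/23.48269 = 0.999.
Step 6 — Type: Im(Z) = 1.076 ⇒ lagging (phase φ = 2.6°).

PF = 0.999 (lagging, φ = 2.6°)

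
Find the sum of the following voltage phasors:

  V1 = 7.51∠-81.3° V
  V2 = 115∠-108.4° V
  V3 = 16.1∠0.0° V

Step 1 — Convert each phasor to rectangular form:
  V1 = 7.51·(cos(-81.3°) + j·sin(-81.3°)) = 1.136 - j7.424 V
  V2 = 115·(cos(-108.4°) + j·sin(-108.4°)) = -36.3 - j109.1 V
  V3 = 16.1·(cos(0.0°) + j·sin(0.0°)) = 16.1 V
Step 2 — Sum components: V_total = -19.06 - j116.5 V.
Step 3 — Convert to polar: |V_total| = 118.1 V, ∠V_total = -99.3°.

V_total = 118.1∠-99.3° V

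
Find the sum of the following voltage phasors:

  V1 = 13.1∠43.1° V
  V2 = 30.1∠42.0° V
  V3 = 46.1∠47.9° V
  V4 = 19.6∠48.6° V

Step 1 — Convert each phasor to rectangular form:
  V1 = 13.1·(cos(43.1°) + j·sin(43.1°)) = 9.565 + j8.951 V
  V2 = 30.1·(cos(42.0°) + j·sin(42.0°)) = 22.37 + j20.14 V
  V3 = 46.1·(cos(47.9°) + j·sin(47.9°)) = 30.91 + j34.21 V
  V4 = 19.6·(cos(48.6°) + j·sin(48.6°)) = 12.96 + j14.7 V
Step 2 — Sum components: V_total = 75.8 + j78 V.
Step 3 — Convert to polar: |V_total| = 108.8 V, ∠V_total = 45.8°.

V_total = 108.8∠45.8° V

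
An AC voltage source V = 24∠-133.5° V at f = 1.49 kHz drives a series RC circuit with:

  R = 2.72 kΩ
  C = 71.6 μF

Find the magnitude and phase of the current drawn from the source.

Step 1 — Angular frequency: ω = 2π·f = 2π·1490 = 9362 rad/s.
Step 2 — Component impedances:
  R: Z = R = 2720 Ω
  C: Z = 1/(jωC) = -j/(ω·C) = 0 - j1.492 Ω
Step 3 — Series combination: Z_total = R + C = 2720 - j1.492 Ω = 2720∠-0.0° Ω.
Step 4 — Source phasor: V = 24∠-133.5° V = -16.52 - j17.41 V.
Step 5 — Ohm's law: I = V / Z_total = (-16.52 - j17.41) / (2720 - j1.492) = -0.00607 - j0.006404 A.
Step 6 — Convert to polar: |I| = 0.008824 A, ∠I = -133.5°.

I = 0.008824∠-133.5° A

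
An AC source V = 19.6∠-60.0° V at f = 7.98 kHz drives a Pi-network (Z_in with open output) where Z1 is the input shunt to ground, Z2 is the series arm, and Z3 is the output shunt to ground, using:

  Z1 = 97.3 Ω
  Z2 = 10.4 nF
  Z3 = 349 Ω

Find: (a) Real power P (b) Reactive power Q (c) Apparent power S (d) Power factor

Step 1 — Angular frequency: ω = 2π·f = 2π·7980 = 5.014e+04 rad/s.
Step 2 — Component impedances:
  Z1: Z = R = 97.3 Ω
  Z2: Z = 1/(jωC) = -j/(ω·C) = 0 - j1918 Ω
  Z3: Z = R = 349 Ω
Step 3 — With open output, the series arm Z2 and the output shunt Z3 appear in series to ground: Z2 + Z3 = 349 - j1918 Ω.
Step 4 — Parallel with input shunt Z1: Z_in = Z1 || (Z2 + Z3) = 96.21 - j4.683 Ω = 96.32∠-2.8° Ω.
Step 5 — Source phasor: V = 19.6∠-60.0° V = 9.8 - j16.97 V.
Step 6 — Current: I = V / Z = 0.1102 - j0.1711 A = 0.2035∠-57.2° A.
Step 7 — Complex power: S = V·I* = 3.983 - j0.1939 VA.
Step 8 — Real power: P = Re(S) = 3.983 W.
Step 9 — Reactive power: Q = Im(S) = -0.1939 VAR.
Step 10 — Apparent power: |S| = 3.988 VA.
Step 11 — Power factor: PF = P/|S| = 0.9988 (leading).

(a) P = 3.983 W  (b) Q = -0.1939 VAR  (c) S = 3.988 VA  (d) PF = 0.9988 (leading)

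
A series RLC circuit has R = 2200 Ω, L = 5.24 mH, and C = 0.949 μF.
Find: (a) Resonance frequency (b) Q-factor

Step 1 — Resonance condition Im(Z)=0 gives ω₀ = 1/√(LC).
Step 2 — ω₀ = 1/√(0.00524·9.49e-07) = 1.418e+04 rad/s.
Step 3 — f₀ = ω₀/(2π) = 2257 Hz.
Step 4 — Series Q: Q = ω₀L/R = 1.418e+04·0.00524/2200 = 0.03378.

(a) f₀ = 2257 Hz  (b) Q = 0.03378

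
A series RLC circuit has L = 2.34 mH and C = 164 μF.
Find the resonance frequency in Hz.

Step 1 — Resonance condition Im(Z)=0 gives ω₀ = 1/√(LC).
Step 2 — ω₀ = 1/√(0.00234·0.000164) = 1614 rad/s.
Step 3 — f₀ = ω₀/(2π) = 256.9 Hz.

f₀ = 256.9 Hz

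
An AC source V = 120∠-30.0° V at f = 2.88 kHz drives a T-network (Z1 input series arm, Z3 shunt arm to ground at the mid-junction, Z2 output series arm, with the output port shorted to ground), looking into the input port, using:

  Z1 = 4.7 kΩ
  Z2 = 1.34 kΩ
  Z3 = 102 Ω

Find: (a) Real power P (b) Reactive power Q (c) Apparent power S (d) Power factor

Step 1 — Angular frequency: ω = 2π·f = 2π·2880 = 1.81e+04 rad/s.
Step 2 — Component impedances:
  Z1: Z = R = 4700 Ω
  Z2: Z = R = 1340 Ω
  Z3: Z = R = 102 Ω
Step 3 — With the output port shorted to ground, the output series arm Z2 runs from the junction to ground; the shunt arm Z3 also runs from the junction to ground. They appear in parallel: Z3 || Z2 = 94.79 Ω.
Step 4 — Series with input arm Z1: Z_in = Z1 + (Z3 || Z2) = 4795 Ω = 4795∠0.0° Ω.
Step 5 — Source phasor: V = 120∠-30.0° V = 103.9 - j60 V.
Step 6 — Current: I = V / Z = 0.02167 - j0.01251 A = 0.02503∠-30.0° A.
Step 7 — Complex power: S = V·I* = 3.003 VA.
Step 8 — Real power: P = Re(S) = 3.003 W.
Step 9 — Reactive power: Q = Im(S) = 0 VAR.
Step 10 — Apparent power: |S| = 3.003 VA.
Step 11 — Power factor: PF = P/|S| = 1 (unity).

(a) P = 3.003 W  (b) Q = 0 VAR  (c) S = 3.003 VA  (d) PF = 1 (unity)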